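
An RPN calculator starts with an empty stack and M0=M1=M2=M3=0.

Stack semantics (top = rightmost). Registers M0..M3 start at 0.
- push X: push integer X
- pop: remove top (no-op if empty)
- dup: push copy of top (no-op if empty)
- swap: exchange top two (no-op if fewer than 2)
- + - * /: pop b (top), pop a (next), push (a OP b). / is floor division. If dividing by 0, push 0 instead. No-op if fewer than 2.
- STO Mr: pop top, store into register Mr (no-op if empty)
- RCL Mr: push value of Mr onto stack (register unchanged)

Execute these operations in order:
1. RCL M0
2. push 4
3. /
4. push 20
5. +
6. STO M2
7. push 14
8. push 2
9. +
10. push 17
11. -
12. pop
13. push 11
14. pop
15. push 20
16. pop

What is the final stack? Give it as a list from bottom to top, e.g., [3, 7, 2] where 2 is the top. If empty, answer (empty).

Answer: (empty)

Derivation:
After op 1 (RCL M0): stack=[0] mem=[0,0,0,0]
After op 2 (push 4): stack=[0,4] mem=[0,0,0,0]
After op 3 (/): stack=[0] mem=[0,0,0,0]
After op 4 (push 20): stack=[0,20] mem=[0,0,0,0]
After op 5 (+): stack=[20] mem=[0,0,0,0]
After op 6 (STO M2): stack=[empty] mem=[0,0,20,0]
After op 7 (push 14): stack=[14] mem=[0,0,20,0]
After op 8 (push 2): stack=[14,2] mem=[0,0,20,0]
After op 9 (+): stack=[16] mem=[0,0,20,0]
After op 10 (push 17): stack=[16,17] mem=[0,0,20,0]
After op 11 (-): stack=[-1] mem=[0,0,20,0]
After op 12 (pop): stack=[empty] mem=[0,0,20,0]
After op 13 (push 11): stack=[11] mem=[0,0,20,0]
After op 14 (pop): stack=[empty] mem=[0,0,20,0]
After op 15 (push 20): stack=[20] mem=[0,0,20,0]
After op 16 (pop): stack=[empty] mem=[0,0,20,0]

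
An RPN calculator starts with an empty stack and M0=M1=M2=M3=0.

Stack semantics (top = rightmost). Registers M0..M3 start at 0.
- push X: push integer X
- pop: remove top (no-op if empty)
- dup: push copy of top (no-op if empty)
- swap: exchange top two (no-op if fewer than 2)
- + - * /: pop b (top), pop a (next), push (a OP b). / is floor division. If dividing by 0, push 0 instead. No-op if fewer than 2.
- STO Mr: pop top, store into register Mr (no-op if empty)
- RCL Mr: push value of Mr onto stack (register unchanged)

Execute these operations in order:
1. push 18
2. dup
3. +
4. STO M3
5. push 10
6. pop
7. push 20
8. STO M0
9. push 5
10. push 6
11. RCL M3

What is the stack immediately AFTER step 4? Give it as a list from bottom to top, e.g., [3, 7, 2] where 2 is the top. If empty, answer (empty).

After op 1 (push 18): stack=[18] mem=[0,0,0,0]
After op 2 (dup): stack=[18,18] mem=[0,0,0,0]
After op 3 (+): stack=[36] mem=[0,0,0,0]
After op 4 (STO M3): stack=[empty] mem=[0,0,0,36]

(empty)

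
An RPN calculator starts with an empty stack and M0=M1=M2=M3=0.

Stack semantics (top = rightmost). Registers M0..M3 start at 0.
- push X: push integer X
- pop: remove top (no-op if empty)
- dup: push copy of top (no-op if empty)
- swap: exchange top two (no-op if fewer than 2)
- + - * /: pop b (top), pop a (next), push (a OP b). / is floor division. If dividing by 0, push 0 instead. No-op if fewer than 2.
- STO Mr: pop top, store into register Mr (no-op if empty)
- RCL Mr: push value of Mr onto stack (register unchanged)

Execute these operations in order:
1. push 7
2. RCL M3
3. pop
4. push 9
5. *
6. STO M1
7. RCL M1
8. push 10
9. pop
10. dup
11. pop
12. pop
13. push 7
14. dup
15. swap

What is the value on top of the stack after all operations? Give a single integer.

After op 1 (push 7): stack=[7] mem=[0,0,0,0]
After op 2 (RCL M3): stack=[7,0] mem=[0,0,0,0]
After op 3 (pop): stack=[7] mem=[0,0,0,0]
After op 4 (push 9): stack=[7,9] mem=[0,0,0,0]
After op 5 (*): stack=[63] mem=[0,0,0,0]
After op 6 (STO M1): stack=[empty] mem=[0,63,0,0]
After op 7 (RCL M1): stack=[63] mem=[0,63,0,0]
After op 8 (push 10): stack=[63,10] mem=[0,63,0,0]
After op 9 (pop): stack=[63] mem=[0,63,0,0]
After op 10 (dup): stack=[63,63] mem=[0,63,0,0]
After op 11 (pop): stack=[63] mem=[0,63,0,0]
After op 12 (pop): stack=[empty] mem=[0,63,0,0]
After op 13 (push 7): stack=[7] mem=[0,63,0,0]
After op 14 (dup): stack=[7,7] mem=[0,63,0,0]
After op 15 (swap): stack=[7,7] mem=[0,63,0,0]

Answer: 7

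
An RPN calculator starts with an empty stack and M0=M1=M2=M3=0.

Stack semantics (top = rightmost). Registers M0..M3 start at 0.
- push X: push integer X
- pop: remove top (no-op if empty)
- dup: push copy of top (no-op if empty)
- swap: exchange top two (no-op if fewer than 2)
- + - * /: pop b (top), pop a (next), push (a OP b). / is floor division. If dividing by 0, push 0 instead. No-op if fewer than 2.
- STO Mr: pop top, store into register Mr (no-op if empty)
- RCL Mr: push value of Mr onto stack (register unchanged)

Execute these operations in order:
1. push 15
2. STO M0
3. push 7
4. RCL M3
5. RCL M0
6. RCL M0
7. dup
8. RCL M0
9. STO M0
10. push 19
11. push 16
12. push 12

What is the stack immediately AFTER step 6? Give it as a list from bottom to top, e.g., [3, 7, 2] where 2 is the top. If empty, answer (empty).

After op 1 (push 15): stack=[15] mem=[0,0,0,0]
After op 2 (STO M0): stack=[empty] mem=[15,0,0,0]
After op 3 (push 7): stack=[7] mem=[15,0,0,0]
After op 4 (RCL M3): stack=[7,0] mem=[15,0,0,0]
After op 5 (RCL M0): stack=[7,0,15] mem=[15,0,0,0]
After op 6 (RCL M0): stack=[7,0,15,15] mem=[15,0,0,0]

[7, 0, 15, 15]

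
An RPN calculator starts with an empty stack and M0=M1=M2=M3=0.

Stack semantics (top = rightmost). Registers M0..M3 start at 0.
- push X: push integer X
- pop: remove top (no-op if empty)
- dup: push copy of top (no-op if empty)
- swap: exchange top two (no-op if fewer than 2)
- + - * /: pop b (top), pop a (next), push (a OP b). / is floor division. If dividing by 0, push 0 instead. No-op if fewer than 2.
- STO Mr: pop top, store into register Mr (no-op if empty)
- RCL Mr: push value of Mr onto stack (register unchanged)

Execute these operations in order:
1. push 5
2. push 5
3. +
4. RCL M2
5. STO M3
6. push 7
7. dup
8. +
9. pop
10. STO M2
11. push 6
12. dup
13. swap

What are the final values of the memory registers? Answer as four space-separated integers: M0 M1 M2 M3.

Answer: 0 0 10 0

Derivation:
After op 1 (push 5): stack=[5] mem=[0,0,0,0]
After op 2 (push 5): stack=[5,5] mem=[0,0,0,0]
After op 3 (+): stack=[10] mem=[0,0,0,0]
After op 4 (RCL M2): stack=[10,0] mem=[0,0,0,0]
After op 5 (STO M3): stack=[10] mem=[0,0,0,0]
After op 6 (push 7): stack=[10,7] mem=[0,0,0,0]
After op 7 (dup): stack=[10,7,7] mem=[0,0,0,0]
After op 8 (+): stack=[10,14] mem=[0,0,0,0]
After op 9 (pop): stack=[10] mem=[0,0,0,0]
After op 10 (STO M2): stack=[empty] mem=[0,0,10,0]
After op 11 (push 6): stack=[6] mem=[0,0,10,0]
After op 12 (dup): stack=[6,6] mem=[0,0,10,0]
After op 13 (swap): stack=[6,6] mem=[0,0,10,0]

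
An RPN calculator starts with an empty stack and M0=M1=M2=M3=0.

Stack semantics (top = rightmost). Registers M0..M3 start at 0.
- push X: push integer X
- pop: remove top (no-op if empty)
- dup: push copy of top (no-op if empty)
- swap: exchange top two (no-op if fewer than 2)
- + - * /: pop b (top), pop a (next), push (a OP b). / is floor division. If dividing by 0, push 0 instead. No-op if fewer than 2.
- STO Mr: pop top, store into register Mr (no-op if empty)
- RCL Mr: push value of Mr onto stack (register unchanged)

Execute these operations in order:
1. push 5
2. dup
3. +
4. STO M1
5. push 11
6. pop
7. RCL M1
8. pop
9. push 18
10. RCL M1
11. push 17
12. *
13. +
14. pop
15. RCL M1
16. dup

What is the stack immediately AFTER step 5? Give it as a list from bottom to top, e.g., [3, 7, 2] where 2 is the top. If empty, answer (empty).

After op 1 (push 5): stack=[5] mem=[0,0,0,0]
After op 2 (dup): stack=[5,5] mem=[0,0,0,0]
After op 3 (+): stack=[10] mem=[0,0,0,0]
After op 4 (STO M1): stack=[empty] mem=[0,10,0,0]
After op 5 (push 11): stack=[11] mem=[0,10,0,0]

[11]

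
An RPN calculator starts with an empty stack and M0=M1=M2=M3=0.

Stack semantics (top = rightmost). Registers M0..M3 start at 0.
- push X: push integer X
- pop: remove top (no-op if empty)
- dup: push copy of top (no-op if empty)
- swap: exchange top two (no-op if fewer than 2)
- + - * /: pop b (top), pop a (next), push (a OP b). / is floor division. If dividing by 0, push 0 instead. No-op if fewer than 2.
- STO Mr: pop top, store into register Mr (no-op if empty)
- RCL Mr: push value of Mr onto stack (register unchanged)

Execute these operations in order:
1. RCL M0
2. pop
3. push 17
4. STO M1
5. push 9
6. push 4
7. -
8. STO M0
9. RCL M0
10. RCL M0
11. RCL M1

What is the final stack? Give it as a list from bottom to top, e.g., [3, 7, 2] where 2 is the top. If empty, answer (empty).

After op 1 (RCL M0): stack=[0] mem=[0,0,0,0]
After op 2 (pop): stack=[empty] mem=[0,0,0,0]
After op 3 (push 17): stack=[17] mem=[0,0,0,0]
After op 4 (STO M1): stack=[empty] mem=[0,17,0,0]
After op 5 (push 9): stack=[9] mem=[0,17,0,0]
After op 6 (push 4): stack=[9,4] mem=[0,17,0,0]
After op 7 (-): stack=[5] mem=[0,17,0,0]
After op 8 (STO M0): stack=[empty] mem=[5,17,0,0]
After op 9 (RCL M0): stack=[5] mem=[5,17,0,0]
After op 10 (RCL M0): stack=[5,5] mem=[5,17,0,0]
After op 11 (RCL M1): stack=[5,5,17] mem=[5,17,0,0]

Answer: [5, 5, 17]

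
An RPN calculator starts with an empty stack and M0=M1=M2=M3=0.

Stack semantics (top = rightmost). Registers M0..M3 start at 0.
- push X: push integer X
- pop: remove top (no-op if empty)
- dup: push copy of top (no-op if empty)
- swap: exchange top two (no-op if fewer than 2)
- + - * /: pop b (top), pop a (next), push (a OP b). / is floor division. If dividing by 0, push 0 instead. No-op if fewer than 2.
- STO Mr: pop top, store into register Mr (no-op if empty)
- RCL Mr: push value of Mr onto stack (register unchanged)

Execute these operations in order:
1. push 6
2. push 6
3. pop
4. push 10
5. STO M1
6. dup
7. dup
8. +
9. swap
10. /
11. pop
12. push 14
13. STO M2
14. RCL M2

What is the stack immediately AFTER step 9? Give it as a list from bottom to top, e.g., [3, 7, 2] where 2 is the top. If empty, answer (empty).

After op 1 (push 6): stack=[6] mem=[0,0,0,0]
After op 2 (push 6): stack=[6,6] mem=[0,0,0,0]
After op 3 (pop): stack=[6] mem=[0,0,0,0]
After op 4 (push 10): stack=[6,10] mem=[0,0,0,0]
After op 5 (STO M1): stack=[6] mem=[0,10,0,0]
After op 6 (dup): stack=[6,6] mem=[0,10,0,0]
After op 7 (dup): stack=[6,6,6] mem=[0,10,0,0]
After op 8 (+): stack=[6,12] mem=[0,10,0,0]
After op 9 (swap): stack=[12,6] mem=[0,10,0,0]

[12, 6]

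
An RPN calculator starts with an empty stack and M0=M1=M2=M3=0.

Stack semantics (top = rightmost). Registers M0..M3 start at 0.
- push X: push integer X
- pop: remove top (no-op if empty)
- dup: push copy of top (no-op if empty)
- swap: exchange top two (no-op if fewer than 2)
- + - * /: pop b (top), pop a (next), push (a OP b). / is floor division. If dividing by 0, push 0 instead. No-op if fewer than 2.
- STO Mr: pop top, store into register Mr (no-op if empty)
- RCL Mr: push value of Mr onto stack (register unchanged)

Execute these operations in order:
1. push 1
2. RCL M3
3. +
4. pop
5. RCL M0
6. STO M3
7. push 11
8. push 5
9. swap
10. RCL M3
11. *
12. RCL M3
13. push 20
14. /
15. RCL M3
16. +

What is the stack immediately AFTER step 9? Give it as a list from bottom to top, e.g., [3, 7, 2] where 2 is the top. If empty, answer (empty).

After op 1 (push 1): stack=[1] mem=[0,0,0,0]
After op 2 (RCL M3): stack=[1,0] mem=[0,0,0,0]
After op 3 (+): stack=[1] mem=[0,0,0,0]
After op 4 (pop): stack=[empty] mem=[0,0,0,0]
After op 5 (RCL M0): stack=[0] mem=[0,0,0,0]
After op 6 (STO M3): stack=[empty] mem=[0,0,0,0]
After op 7 (push 11): stack=[11] mem=[0,0,0,0]
After op 8 (push 5): stack=[11,5] mem=[0,0,0,0]
After op 9 (swap): stack=[5,11] mem=[0,0,0,0]

[5, 11]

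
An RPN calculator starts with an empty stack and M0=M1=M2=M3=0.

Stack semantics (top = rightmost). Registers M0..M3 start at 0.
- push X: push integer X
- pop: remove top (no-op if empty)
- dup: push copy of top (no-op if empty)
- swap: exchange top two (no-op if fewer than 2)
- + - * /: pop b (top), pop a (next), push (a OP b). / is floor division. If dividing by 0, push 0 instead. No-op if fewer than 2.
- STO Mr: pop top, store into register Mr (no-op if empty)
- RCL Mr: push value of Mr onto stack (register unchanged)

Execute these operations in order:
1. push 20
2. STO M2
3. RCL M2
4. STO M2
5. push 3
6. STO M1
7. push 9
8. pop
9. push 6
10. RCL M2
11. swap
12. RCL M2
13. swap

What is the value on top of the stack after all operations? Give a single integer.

After op 1 (push 20): stack=[20] mem=[0,0,0,0]
After op 2 (STO M2): stack=[empty] mem=[0,0,20,0]
After op 3 (RCL M2): stack=[20] mem=[0,0,20,0]
After op 4 (STO M2): stack=[empty] mem=[0,0,20,0]
After op 5 (push 3): stack=[3] mem=[0,0,20,0]
After op 6 (STO M1): stack=[empty] mem=[0,3,20,0]
After op 7 (push 9): stack=[9] mem=[0,3,20,0]
After op 8 (pop): stack=[empty] mem=[0,3,20,0]
After op 9 (push 6): stack=[6] mem=[0,3,20,0]
After op 10 (RCL M2): stack=[6,20] mem=[0,3,20,0]
After op 11 (swap): stack=[20,6] mem=[0,3,20,0]
After op 12 (RCL M2): stack=[20,6,20] mem=[0,3,20,0]
After op 13 (swap): stack=[20,20,6] mem=[0,3,20,0]

Answer: 6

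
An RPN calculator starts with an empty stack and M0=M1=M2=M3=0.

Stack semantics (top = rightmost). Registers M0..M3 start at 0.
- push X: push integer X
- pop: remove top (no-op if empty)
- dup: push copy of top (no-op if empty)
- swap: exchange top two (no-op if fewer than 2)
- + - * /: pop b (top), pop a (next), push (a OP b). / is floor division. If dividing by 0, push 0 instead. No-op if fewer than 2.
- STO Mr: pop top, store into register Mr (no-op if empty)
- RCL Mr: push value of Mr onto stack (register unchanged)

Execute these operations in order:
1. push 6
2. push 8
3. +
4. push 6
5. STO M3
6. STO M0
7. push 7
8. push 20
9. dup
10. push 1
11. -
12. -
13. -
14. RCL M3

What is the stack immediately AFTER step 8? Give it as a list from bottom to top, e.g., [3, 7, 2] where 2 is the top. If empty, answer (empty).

After op 1 (push 6): stack=[6] mem=[0,0,0,0]
After op 2 (push 8): stack=[6,8] mem=[0,0,0,0]
After op 3 (+): stack=[14] mem=[0,0,0,0]
After op 4 (push 6): stack=[14,6] mem=[0,0,0,0]
After op 5 (STO M3): stack=[14] mem=[0,0,0,6]
After op 6 (STO M0): stack=[empty] mem=[14,0,0,6]
After op 7 (push 7): stack=[7] mem=[14,0,0,6]
After op 8 (push 20): stack=[7,20] mem=[14,0,0,6]

[7, 20]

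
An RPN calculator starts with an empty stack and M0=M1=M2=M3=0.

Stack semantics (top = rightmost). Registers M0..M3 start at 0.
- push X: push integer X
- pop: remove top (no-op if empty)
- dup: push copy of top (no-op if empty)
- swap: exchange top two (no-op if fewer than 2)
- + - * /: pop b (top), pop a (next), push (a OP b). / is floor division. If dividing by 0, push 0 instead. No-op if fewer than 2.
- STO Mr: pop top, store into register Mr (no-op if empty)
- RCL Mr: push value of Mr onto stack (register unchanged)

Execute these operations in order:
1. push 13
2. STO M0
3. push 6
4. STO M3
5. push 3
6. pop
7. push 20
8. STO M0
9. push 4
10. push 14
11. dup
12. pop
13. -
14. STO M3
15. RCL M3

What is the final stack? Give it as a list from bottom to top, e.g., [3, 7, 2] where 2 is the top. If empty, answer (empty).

After op 1 (push 13): stack=[13] mem=[0,0,0,0]
After op 2 (STO M0): stack=[empty] mem=[13,0,0,0]
After op 3 (push 6): stack=[6] mem=[13,0,0,0]
After op 4 (STO M3): stack=[empty] mem=[13,0,0,6]
After op 5 (push 3): stack=[3] mem=[13,0,0,6]
After op 6 (pop): stack=[empty] mem=[13,0,0,6]
After op 7 (push 20): stack=[20] mem=[13,0,0,6]
After op 8 (STO M0): stack=[empty] mem=[20,0,0,6]
After op 9 (push 4): stack=[4] mem=[20,0,0,6]
After op 10 (push 14): stack=[4,14] mem=[20,0,0,6]
After op 11 (dup): stack=[4,14,14] mem=[20,0,0,6]
After op 12 (pop): stack=[4,14] mem=[20,0,0,6]
After op 13 (-): stack=[-10] mem=[20,0,0,6]
After op 14 (STO M3): stack=[empty] mem=[20,0,0,-10]
After op 15 (RCL M3): stack=[-10] mem=[20,0,0,-10]

Answer: [-10]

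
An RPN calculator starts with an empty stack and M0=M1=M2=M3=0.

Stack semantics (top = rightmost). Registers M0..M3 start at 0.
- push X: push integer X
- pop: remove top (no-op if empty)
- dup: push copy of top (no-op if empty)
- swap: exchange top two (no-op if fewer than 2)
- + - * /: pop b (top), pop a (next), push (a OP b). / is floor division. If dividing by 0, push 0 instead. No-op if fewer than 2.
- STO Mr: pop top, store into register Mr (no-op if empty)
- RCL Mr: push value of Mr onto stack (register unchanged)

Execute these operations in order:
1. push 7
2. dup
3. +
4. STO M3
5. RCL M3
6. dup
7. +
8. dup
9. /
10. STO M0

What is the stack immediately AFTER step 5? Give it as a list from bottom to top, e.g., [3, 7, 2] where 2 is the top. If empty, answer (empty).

After op 1 (push 7): stack=[7] mem=[0,0,0,0]
After op 2 (dup): stack=[7,7] mem=[0,0,0,0]
After op 3 (+): stack=[14] mem=[0,0,0,0]
After op 4 (STO M3): stack=[empty] mem=[0,0,0,14]
After op 5 (RCL M3): stack=[14] mem=[0,0,0,14]

[14]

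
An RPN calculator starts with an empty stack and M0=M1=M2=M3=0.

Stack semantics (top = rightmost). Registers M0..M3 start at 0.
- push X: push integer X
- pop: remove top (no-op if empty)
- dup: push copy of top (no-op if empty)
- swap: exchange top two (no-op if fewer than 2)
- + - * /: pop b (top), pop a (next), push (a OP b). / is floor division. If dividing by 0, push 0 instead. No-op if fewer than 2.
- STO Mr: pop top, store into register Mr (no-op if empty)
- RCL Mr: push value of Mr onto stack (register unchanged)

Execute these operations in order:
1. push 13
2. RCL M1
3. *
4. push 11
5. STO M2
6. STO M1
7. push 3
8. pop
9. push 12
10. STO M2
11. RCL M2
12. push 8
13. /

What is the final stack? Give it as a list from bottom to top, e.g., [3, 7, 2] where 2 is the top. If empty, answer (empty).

After op 1 (push 13): stack=[13] mem=[0,0,0,0]
After op 2 (RCL M1): stack=[13,0] mem=[0,0,0,0]
After op 3 (*): stack=[0] mem=[0,0,0,0]
After op 4 (push 11): stack=[0,11] mem=[0,0,0,0]
After op 5 (STO M2): stack=[0] mem=[0,0,11,0]
After op 6 (STO M1): stack=[empty] mem=[0,0,11,0]
After op 7 (push 3): stack=[3] mem=[0,0,11,0]
After op 8 (pop): stack=[empty] mem=[0,0,11,0]
After op 9 (push 12): stack=[12] mem=[0,0,11,0]
After op 10 (STO M2): stack=[empty] mem=[0,0,12,0]
After op 11 (RCL M2): stack=[12] mem=[0,0,12,0]
After op 12 (push 8): stack=[12,8] mem=[0,0,12,0]
After op 13 (/): stack=[1] mem=[0,0,12,0]

Answer: [1]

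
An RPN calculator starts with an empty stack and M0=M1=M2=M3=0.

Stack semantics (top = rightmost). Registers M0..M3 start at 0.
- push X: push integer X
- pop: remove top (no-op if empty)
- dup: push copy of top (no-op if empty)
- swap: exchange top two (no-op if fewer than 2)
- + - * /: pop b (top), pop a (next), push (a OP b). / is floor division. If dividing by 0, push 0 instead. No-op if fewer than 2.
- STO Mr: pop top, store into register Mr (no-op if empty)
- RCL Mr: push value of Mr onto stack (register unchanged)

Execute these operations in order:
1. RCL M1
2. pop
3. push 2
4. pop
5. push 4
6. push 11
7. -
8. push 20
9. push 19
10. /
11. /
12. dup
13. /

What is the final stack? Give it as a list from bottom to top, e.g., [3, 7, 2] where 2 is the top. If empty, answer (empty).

After op 1 (RCL M1): stack=[0] mem=[0,0,0,0]
After op 2 (pop): stack=[empty] mem=[0,0,0,0]
After op 3 (push 2): stack=[2] mem=[0,0,0,0]
After op 4 (pop): stack=[empty] mem=[0,0,0,0]
After op 5 (push 4): stack=[4] mem=[0,0,0,0]
After op 6 (push 11): stack=[4,11] mem=[0,0,0,0]
After op 7 (-): stack=[-7] mem=[0,0,0,0]
After op 8 (push 20): stack=[-7,20] mem=[0,0,0,0]
After op 9 (push 19): stack=[-7,20,19] mem=[0,0,0,0]
After op 10 (/): stack=[-7,1] mem=[0,0,0,0]
After op 11 (/): stack=[-7] mem=[0,0,0,0]
After op 12 (dup): stack=[-7,-7] mem=[0,0,0,0]
After op 13 (/): stack=[1] mem=[0,0,0,0]

Answer: [1]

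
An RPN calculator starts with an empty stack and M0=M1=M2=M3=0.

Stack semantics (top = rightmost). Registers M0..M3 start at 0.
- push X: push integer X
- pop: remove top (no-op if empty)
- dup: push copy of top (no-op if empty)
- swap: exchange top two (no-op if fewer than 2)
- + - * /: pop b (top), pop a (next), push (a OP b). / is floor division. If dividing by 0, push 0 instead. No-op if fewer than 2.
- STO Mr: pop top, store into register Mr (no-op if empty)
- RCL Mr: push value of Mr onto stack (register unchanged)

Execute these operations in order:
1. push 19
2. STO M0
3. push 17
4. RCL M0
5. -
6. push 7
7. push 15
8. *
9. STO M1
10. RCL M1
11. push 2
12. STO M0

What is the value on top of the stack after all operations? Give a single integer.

Answer: 105

Derivation:
After op 1 (push 19): stack=[19] mem=[0,0,0,0]
After op 2 (STO M0): stack=[empty] mem=[19,0,0,0]
After op 3 (push 17): stack=[17] mem=[19,0,0,0]
After op 4 (RCL M0): stack=[17,19] mem=[19,0,0,0]
After op 5 (-): stack=[-2] mem=[19,0,0,0]
After op 6 (push 7): stack=[-2,7] mem=[19,0,0,0]
After op 7 (push 15): stack=[-2,7,15] mem=[19,0,0,0]
After op 8 (*): stack=[-2,105] mem=[19,0,0,0]
After op 9 (STO M1): stack=[-2] mem=[19,105,0,0]
After op 10 (RCL M1): stack=[-2,105] mem=[19,105,0,0]
After op 11 (push 2): stack=[-2,105,2] mem=[19,105,0,0]
After op 12 (STO M0): stack=[-2,105] mem=[2,105,0,0]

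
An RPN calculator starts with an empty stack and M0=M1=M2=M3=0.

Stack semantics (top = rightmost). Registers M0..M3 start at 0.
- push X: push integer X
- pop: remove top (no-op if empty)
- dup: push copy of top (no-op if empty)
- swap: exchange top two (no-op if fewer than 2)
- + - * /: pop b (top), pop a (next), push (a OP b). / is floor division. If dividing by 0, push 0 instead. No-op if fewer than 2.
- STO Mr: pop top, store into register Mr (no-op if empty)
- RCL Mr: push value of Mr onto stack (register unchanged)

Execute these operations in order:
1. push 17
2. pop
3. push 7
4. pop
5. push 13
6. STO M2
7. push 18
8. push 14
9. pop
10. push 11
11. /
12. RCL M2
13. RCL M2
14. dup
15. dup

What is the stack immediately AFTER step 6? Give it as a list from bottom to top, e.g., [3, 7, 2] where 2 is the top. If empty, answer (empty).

After op 1 (push 17): stack=[17] mem=[0,0,0,0]
After op 2 (pop): stack=[empty] mem=[0,0,0,0]
After op 3 (push 7): stack=[7] mem=[0,0,0,0]
After op 4 (pop): stack=[empty] mem=[0,0,0,0]
After op 5 (push 13): stack=[13] mem=[0,0,0,0]
After op 6 (STO M2): stack=[empty] mem=[0,0,13,0]

(empty)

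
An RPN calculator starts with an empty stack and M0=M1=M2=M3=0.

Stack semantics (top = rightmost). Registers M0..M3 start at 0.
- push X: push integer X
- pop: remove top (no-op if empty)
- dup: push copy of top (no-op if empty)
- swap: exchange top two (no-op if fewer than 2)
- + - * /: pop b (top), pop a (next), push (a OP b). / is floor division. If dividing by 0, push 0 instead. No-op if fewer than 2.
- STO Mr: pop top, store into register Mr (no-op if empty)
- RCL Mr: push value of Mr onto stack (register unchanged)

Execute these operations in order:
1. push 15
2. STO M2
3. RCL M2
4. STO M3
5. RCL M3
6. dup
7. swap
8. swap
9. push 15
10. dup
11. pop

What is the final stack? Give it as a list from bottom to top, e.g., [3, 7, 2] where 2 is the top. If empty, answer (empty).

Answer: [15, 15, 15]

Derivation:
After op 1 (push 15): stack=[15] mem=[0,0,0,0]
After op 2 (STO M2): stack=[empty] mem=[0,0,15,0]
After op 3 (RCL M2): stack=[15] mem=[0,0,15,0]
After op 4 (STO M3): stack=[empty] mem=[0,0,15,15]
After op 5 (RCL M3): stack=[15] mem=[0,0,15,15]
After op 6 (dup): stack=[15,15] mem=[0,0,15,15]
After op 7 (swap): stack=[15,15] mem=[0,0,15,15]
After op 8 (swap): stack=[15,15] mem=[0,0,15,15]
After op 9 (push 15): stack=[15,15,15] mem=[0,0,15,15]
After op 10 (dup): stack=[15,15,15,15] mem=[0,0,15,15]
After op 11 (pop): stack=[15,15,15] mem=[0,0,15,15]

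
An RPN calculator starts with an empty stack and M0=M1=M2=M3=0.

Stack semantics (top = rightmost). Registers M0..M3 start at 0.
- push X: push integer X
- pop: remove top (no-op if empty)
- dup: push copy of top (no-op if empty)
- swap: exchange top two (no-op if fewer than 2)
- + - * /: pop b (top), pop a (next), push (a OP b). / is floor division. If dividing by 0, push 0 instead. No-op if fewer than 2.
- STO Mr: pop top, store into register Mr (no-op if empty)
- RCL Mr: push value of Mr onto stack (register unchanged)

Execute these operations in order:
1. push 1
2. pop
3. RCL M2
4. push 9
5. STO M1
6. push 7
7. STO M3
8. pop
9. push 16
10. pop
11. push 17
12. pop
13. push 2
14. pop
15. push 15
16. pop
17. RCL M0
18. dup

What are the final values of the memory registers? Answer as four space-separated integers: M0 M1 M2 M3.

Answer: 0 9 0 7

Derivation:
After op 1 (push 1): stack=[1] mem=[0,0,0,0]
After op 2 (pop): stack=[empty] mem=[0,0,0,0]
After op 3 (RCL M2): stack=[0] mem=[0,0,0,0]
After op 4 (push 9): stack=[0,9] mem=[0,0,0,0]
After op 5 (STO M1): stack=[0] mem=[0,9,0,0]
After op 6 (push 7): stack=[0,7] mem=[0,9,0,0]
After op 7 (STO M3): stack=[0] mem=[0,9,0,7]
After op 8 (pop): stack=[empty] mem=[0,9,0,7]
After op 9 (push 16): stack=[16] mem=[0,9,0,7]
After op 10 (pop): stack=[empty] mem=[0,9,0,7]
After op 11 (push 17): stack=[17] mem=[0,9,0,7]
After op 12 (pop): stack=[empty] mem=[0,9,0,7]
After op 13 (push 2): stack=[2] mem=[0,9,0,7]
After op 14 (pop): stack=[empty] mem=[0,9,0,7]
After op 15 (push 15): stack=[15] mem=[0,9,0,7]
After op 16 (pop): stack=[empty] mem=[0,9,0,7]
After op 17 (RCL M0): stack=[0] mem=[0,9,0,7]
After op 18 (dup): stack=[0,0] mem=[0,9,0,7]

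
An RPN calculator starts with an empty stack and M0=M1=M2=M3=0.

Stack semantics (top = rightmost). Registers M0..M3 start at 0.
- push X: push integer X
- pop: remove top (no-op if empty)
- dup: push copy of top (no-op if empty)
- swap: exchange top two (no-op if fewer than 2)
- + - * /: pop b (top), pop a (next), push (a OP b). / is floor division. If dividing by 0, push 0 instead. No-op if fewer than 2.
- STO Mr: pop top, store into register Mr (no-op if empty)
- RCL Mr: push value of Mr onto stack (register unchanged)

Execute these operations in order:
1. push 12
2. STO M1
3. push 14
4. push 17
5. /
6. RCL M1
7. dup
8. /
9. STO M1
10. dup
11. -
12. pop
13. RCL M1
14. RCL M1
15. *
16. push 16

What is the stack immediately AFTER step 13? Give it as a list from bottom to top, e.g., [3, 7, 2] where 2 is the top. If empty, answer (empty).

After op 1 (push 12): stack=[12] mem=[0,0,0,0]
After op 2 (STO M1): stack=[empty] mem=[0,12,0,0]
After op 3 (push 14): stack=[14] mem=[0,12,0,0]
After op 4 (push 17): stack=[14,17] mem=[0,12,0,0]
After op 5 (/): stack=[0] mem=[0,12,0,0]
After op 6 (RCL M1): stack=[0,12] mem=[0,12,0,0]
After op 7 (dup): stack=[0,12,12] mem=[0,12,0,0]
After op 8 (/): stack=[0,1] mem=[0,12,0,0]
After op 9 (STO M1): stack=[0] mem=[0,1,0,0]
After op 10 (dup): stack=[0,0] mem=[0,1,0,0]
After op 11 (-): stack=[0] mem=[0,1,0,0]
After op 12 (pop): stack=[empty] mem=[0,1,0,0]
After op 13 (RCL M1): stack=[1] mem=[0,1,0,0]

[1]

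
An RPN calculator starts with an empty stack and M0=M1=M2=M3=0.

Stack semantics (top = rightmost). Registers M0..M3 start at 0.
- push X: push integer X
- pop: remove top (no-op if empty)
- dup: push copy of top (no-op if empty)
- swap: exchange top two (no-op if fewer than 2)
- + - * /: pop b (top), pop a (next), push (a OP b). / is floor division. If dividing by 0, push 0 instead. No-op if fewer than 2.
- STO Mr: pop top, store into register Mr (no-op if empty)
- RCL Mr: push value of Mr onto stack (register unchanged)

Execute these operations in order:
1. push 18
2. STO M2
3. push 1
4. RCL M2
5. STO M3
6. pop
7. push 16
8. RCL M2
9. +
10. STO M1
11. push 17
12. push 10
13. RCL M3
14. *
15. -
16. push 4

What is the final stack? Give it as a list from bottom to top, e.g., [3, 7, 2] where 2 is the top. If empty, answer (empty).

Answer: [-163, 4]

Derivation:
After op 1 (push 18): stack=[18] mem=[0,0,0,0]
After op 2 (STO M2): stack=[empty] mem=[0,0,18,0]
After op 3 (push 1): stack=[1] mem=[0,0,18,0]
After op 4 (RCL M2): stack=[1,18] mem=[0,0,18,0]
After op 5 (STO M3): stack=[1] mem=[0,0,18,18]
After op 6 (pop): stack=[empty] mem=[0,0,18,18]
After op 7 (push 16): stack=[16] mem=[0,0,18,18]
After op 8 (RCL M2): stack=[16,18] mem=[0,0,18,18]
After op 9 (+): stack=[34] mem=[0,0,18,18]
After op 10 (STO M1): stack=[empty] mem=[0,34,18,18]
After op 11 (push 17): stack=[17] mem=[0,34,18,18]
After op 12 (push 10): stack=[17,10] mem=[0,34,18,18]
After op 13 (RCL M3): stack=[17,10,18] mem=[0,34,18,18]
After op 14 (*): stack=[17,180] mem=[0,34,18,18]
After op 15 (-): stack=[-163] mem=[0,34,18,18]
After op 16 (push 4): stack=[-163,4] mem=[0,34,18,18]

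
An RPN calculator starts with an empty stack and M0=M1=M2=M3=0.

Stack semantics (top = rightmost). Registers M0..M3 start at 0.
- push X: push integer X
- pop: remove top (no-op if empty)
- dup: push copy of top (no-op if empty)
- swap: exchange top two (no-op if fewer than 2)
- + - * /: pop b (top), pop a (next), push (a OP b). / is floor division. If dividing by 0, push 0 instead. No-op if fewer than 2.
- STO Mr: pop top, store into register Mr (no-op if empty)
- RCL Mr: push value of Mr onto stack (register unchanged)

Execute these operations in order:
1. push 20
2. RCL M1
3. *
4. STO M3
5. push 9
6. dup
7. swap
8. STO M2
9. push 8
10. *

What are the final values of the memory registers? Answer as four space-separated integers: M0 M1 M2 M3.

After op 1 (push 20): stack=[20] mem=[0,0,0,0]
After op 2 (RCL M1): stack=[20,0] mem=[0,0,0,0]
After op 3 (*): stack=[0] mem=[0,0,0,0]
After op 4 (STO M3): stack=[empty] mem=[0,0,0,0]
After op 5 (push 9): stack=[9] mem=[0,0,0,0]
After op 6 (dup): stack=[9,9] mem=[0,0,0,0]
After op 7 (swap): stack=[9,9] mem=[0,0,0,0]
After op 8 (STO M2): stack=[9] mem=[0,0,9,0]
After op 9 (push 8): stack=[9,8] mem=[0,0,9,0]
After op 10 (*): stack=[72] mem=[0,0,9,0]

Answer: 0 0 9 0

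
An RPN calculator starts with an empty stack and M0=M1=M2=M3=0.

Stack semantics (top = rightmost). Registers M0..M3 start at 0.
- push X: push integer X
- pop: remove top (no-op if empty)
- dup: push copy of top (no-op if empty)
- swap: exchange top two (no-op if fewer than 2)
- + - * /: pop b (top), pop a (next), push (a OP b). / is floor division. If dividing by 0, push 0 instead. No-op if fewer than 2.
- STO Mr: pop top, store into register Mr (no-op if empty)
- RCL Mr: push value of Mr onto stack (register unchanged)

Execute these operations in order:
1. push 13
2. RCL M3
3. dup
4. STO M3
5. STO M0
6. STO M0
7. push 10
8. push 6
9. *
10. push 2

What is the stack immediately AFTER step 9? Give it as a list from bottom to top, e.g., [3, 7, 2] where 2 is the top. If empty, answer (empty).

After op 1 (push 13): stack=[13] mem=[0,0,0,0]
After op 2 (RCL M3): stack=[13,0] mem=[0,0,0,0]
After op 3 (dup): stack=[13,0,0] mem=[0,0,0,0]
After op 4 (STO M3): stack=[13,0] mem=[0,0,0,0]
After op 5 (STO M0): stack=[13] mem=[0,0,0,0]
After op 6 (STO M0): stack=[empty] mem=[13,0,0,0]
After op 7 (push 10): stack=[10] mem=[13,0,0,0]
After op 8 (push 6): stack=[10,6] mem=[13,0,0,0]
After op 9 (*): stack=[60] mem=[13,0,0,0]

[60]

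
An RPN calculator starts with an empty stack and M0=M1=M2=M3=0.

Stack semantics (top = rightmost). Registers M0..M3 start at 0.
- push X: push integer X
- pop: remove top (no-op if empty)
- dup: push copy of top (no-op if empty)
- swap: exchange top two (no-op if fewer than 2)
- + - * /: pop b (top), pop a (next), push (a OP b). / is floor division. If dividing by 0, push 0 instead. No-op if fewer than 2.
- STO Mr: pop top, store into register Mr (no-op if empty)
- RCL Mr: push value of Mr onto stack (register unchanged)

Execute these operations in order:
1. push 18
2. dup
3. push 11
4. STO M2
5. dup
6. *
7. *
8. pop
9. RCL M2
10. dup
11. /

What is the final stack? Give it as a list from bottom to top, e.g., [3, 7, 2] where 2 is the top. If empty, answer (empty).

After op 1 (push 18): stack=[18] mem=[0,0,0,0]
After op 2 (dup): stack=[18,18] mem=[0,0,0,0]
After op 3 (push 11): stack=[18,18,11] mem=[0,0,0,0]
After op 4 (STO M2): stack=[18,18] mem=[0,0,11,0]
After op 5 (dup): stack=[18,18,18] mem=[0,0,11,0]
After op 6 (*): stack=[18,324] mem=[0,0,11,0]
After op 7 (*): stack=[5832] mem=[0,0,11,0]
After op 8 (pop): stack=[empty] mem=[0,0,11,0]
After op 9 (RCL M2): stack=[11] mem=[0,0,11,0]
After op 10 (dup): stack=[11,11] mem=[0,0,11,0]
After op 11 (/): stack=[1] mem=[0,0,11,0]

Answer: [1]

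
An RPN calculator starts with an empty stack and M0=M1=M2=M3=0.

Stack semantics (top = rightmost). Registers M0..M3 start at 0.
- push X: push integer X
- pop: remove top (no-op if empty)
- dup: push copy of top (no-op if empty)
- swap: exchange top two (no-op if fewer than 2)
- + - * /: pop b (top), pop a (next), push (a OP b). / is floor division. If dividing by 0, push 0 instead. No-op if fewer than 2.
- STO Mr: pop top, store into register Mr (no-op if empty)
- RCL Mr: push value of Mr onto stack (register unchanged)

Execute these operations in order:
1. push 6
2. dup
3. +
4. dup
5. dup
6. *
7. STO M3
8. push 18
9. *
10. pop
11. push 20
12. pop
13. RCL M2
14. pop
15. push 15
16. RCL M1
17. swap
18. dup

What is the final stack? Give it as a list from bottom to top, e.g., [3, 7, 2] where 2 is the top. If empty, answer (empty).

Answer: [0, 15, 15]

Derivation:
After op 1 (push 6): stack=[6] mem=[0,0,0,0]
After op 2 (dup): stack=[6,6] mem=[0,0,0,0]
After op 3 (+): stack=[12] mem=[0,0,0,0]
After op 4 (dup): stack=[12,12] mem=[0,0,0,0]
After op 5 (dup): stack=[12,12,12] mem=[0,0,0,0]
After op 6 (*): stack=[12,144] mem=[0,0,0,0]
After op 7 (STO M3): stack=[12] mem=[0,0,0,144]
After op 8 (push 18): stack=[12,18] mem=[0,0,0,144]
After op 9 (*): stack=[216] mem=[0,0,0,144]
After op 10 (pop): stack=[empty] mem=[0,0,0,144]
After op 11 (push 20): stack=[20] mem=[0,0,0,144]
After op 12 (pop): stack=[empty] mem=[0,0,0,144]
After op 13 (RCL M2): stack=[0] mem=[0,0,0,144]
After op 14 (pop): stack=[empty] mem=[0,0,0,144]
After op 15 (push 15): stack=[15] mem=[0,0,0,144]
After op 16 (RCL M1): stack=[15,0] mem=[0,0,0,144]
After op 17 (swap): stack=[0,15] mem=[0,0,0,144]
After op 18 (dup): stack=[0,15,15] mem=[0,0,0,144]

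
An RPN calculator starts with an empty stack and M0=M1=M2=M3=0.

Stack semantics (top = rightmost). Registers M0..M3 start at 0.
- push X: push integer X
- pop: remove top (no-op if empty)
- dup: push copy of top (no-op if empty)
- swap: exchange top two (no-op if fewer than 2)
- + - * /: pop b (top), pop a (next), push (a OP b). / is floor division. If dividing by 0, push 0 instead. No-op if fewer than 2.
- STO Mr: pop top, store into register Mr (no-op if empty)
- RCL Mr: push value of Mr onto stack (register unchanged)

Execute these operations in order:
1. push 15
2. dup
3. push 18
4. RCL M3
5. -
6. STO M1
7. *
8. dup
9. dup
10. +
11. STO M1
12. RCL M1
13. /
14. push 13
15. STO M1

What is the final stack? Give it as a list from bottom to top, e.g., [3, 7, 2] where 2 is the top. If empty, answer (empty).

Answer: [0]

Derivation:
After op 1 (push 15): stack=[15] mem=[0,0,0,0]
After op 2 (dup): stack=[15,15] mem=[0,0,0,0]
After op 3 (push 18): stack=[15,15,18] mem=[0,0,0,0]
After op 4 (RCL M3): stack=[15,15,18,0] mem=[0,0,0,0]
After op 5 (-): stack=[15,15,18] mem=[0,0,0,0]
After op 6 (STO M1): stack=[15,15] mem=[0,18,0,0]
After op 7 (*): stack=[225] mem=[0,18,0,0]
After op 8 (dup): stack=[225,225] mem=[0,18,0,0]
After op 9 (dup): stack=[225,225,225] mem=[0,18,0,0]
After op 10 (+): stack=[225,450] mem=[0,18,0,0]
After op 11 (STO M1): stack=[225] mem=[0,450,0,0]
After op 12 (RCL M1): stack=[225,450] mem=[0,450,0,0]
After op 13 (/): stack=[0] mem=[0,450,0,0]
After op 14 (push 13): stack=[0,13] mem=[0,450,0,0]
After op 15 (STO M1): stack=[0] mem=[0,13,0,0]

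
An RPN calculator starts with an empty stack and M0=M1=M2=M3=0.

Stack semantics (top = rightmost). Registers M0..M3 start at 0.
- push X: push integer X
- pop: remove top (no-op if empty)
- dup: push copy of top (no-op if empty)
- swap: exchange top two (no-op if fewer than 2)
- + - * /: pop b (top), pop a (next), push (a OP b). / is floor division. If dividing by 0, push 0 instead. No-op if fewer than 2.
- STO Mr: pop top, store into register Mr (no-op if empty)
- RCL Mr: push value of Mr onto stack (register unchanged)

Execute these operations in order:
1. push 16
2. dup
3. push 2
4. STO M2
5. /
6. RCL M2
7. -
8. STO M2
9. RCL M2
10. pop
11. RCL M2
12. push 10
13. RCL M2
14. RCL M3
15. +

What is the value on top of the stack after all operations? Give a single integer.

Answer: -1

Derivation:
After op 1 (push 16): stack=[16] mem=[0,0,0,0]
After op 2 (dup): stack=[16,16] mem=[0,0,0,0]
After op 3 (push 2): stack=[16,16,2] mem=[0,0,0,0]
After op 4 (STO M2): stack=[16,16] mem=[0,0,2,0]
After op 5 (/): stack=[1] mem=[0,0,2,0]
After op 6 (RCL M2): stack=[1,2] mem=[0,0,2,0]
After op 7 (-): stack=[-1] mem=[0,0,2,0]
After op 8 (STO M2): stack=[empty] mem=[0,0,-1,0]
After op 9 (RCL M2): stack=[-1] mem=[0,0,-1,0]
After op 10 (pop): stack=[empty] mem=[0,0,-1,0]
After op 11 (RCL M2): stack=[-1] mem=[0,0,-1,0]
After op 12 (push 10): stack=[-1,10] mem=[0,0,-1,0]
After op 13 (RCL M2): stack=[-1,10,-1] mem=[0,0,-1,0]
After op 14 (RCL M3): stack=[-1,10,-1,0] mem=[0,0,-1,0]
After op 15 (+): stack=[-1,10,-1] mem=[0,0,-1,0]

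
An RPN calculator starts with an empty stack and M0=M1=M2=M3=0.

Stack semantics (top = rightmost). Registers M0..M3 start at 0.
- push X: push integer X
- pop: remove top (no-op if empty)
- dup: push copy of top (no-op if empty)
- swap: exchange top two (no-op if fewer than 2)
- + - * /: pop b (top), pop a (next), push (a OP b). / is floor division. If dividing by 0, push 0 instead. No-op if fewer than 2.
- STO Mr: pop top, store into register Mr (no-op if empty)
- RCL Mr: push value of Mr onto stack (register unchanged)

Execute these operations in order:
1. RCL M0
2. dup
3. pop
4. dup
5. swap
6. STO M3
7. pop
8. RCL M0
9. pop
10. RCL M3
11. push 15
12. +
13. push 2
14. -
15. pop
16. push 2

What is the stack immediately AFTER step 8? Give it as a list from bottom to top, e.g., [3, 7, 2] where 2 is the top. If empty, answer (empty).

After op 1 (RCL M0): stack=[0] mem=[0,0,0,0]
After op 2 (dup): stack=[0,0] mem=[0,0,0,0]
After op 3 (pop): stack=[0] mem=[0,0,0,0]
After op 4 (dup): stack=[0,0] mem=[0,0,0,0]
After op 5 (swap): stack=[0,0] mem=[0,0,0,0]
After op 6 (STO M3): stack=[0] mem=[0,0,0,0]
After op 7 (pop): stack=[empty] mem=[0,0,0,0]
After op 8 (RCL M0): stack=[0] mem=[0,0,0,0]

[0]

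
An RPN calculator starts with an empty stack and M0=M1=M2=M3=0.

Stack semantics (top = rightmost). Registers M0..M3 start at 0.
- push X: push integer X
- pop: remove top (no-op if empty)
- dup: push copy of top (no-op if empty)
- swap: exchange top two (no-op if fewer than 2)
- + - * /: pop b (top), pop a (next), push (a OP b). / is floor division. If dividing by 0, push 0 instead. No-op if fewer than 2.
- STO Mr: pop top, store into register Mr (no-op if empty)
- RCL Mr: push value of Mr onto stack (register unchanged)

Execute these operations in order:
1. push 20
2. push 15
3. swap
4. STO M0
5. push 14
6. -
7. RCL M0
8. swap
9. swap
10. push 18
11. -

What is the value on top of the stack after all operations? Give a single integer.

Answer: 2

Derivation:
After op 1 (push 20): stack=[20] mem=[0,0,0,0]
After op 2 (push 15): stack=[20,15] mem=[0,0,0,0]
After op 3 (swap): stack=[15,20] mem=[0,0,0,0]
After op 4 (STO M0): stack=[15] mem=[20,0,0,0]
After op 5 (push 14): stack=[15,14] mem=[20,0,0,0]
After op 6 (-): stack=[1] mem=[20,0,0,0]
After op 7 (RCL M0): stack=[1,20] mem=[20,0,0,0]
After op 8 (swap): stack=[20,1] mem=[20,0,0,0]
After op 9 (swap): stack=[1,20] mem=[20,0,0,0]
After op 10 (push 18): stack=[1,20,18] mem=[20,0,0,0]
After op 11 (-): stack=[1,2] mem=[20,0,0,0]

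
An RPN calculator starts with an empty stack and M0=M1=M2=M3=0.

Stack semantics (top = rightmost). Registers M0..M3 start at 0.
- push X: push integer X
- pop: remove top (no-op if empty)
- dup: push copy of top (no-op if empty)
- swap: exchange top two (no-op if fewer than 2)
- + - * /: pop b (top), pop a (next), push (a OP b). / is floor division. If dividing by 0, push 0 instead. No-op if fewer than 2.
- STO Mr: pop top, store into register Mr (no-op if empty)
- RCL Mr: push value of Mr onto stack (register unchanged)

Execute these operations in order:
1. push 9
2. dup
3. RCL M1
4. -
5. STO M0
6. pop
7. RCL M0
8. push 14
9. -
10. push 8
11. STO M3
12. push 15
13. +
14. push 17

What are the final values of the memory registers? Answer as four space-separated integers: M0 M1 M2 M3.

Answer: 9 0 0 8

Derivation:
After op 1 (push 9): stack=[9] mem=[0,0,0,0]
After op 2 (dup): stack=[9,9] mem=[0,0,0,0]
After op 3 (RCL M1): stack=[9,9,0] mem=[0,0,0,0]
After op 4 (-): stack=[9,9] mem=[0,0,0,0]
After op 5 (STO M0): stack=[9] mem=[9,0,0,0]
After op 6 (pop): stack=[empty] mem=[9,0,0,0]
After op 7 (RCL M0): stack=[9] mem=[9,0,0,0]
After op 8 (push 14): stack=[9,14] mem=[9,0,0,0]
After op 9 (-): stack=[-5] mem=[9,0,0,0]
After op 10 (push 8): stack=[-5,8] mem=[9,0,0,0]
After op 11 (STO M3): stack=[-5] mem=[9,0,0,8]
After op 12 (push 15): stack=[-5,15] mem=[9,0,0,8]
After op 13 (+): stack=[10] mem=[9,0,0,8]
After op 14 (push 17): stack=[10,17] mem=[9,0,0,8]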